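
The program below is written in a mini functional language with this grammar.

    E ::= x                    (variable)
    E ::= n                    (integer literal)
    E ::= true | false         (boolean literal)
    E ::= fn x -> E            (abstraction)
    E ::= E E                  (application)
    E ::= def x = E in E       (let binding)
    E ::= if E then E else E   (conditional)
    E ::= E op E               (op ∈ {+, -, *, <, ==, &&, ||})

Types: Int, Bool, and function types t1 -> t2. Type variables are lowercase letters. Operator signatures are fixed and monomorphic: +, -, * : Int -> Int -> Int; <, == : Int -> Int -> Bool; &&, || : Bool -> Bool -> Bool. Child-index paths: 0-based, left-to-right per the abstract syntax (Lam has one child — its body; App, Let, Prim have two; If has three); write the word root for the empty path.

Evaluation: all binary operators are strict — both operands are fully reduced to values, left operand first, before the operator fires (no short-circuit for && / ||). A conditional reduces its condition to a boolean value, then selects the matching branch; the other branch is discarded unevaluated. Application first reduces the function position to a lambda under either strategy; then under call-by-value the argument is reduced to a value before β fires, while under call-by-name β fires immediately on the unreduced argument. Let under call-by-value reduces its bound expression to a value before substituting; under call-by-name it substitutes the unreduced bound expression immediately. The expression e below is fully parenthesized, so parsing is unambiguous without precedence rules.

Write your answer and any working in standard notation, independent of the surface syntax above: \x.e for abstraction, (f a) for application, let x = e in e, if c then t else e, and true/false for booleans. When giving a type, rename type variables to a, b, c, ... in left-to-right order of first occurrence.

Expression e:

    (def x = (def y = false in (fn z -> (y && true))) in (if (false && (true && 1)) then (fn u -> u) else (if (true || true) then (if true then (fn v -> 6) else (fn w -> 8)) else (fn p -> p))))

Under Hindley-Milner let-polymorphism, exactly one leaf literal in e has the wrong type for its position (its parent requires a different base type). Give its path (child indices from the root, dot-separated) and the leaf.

Answer: 1.0.1.1 : 1

Derivation:
let y : Bool
y : Bool
  unify Bool ~ Bool
  unify Bool ~ Bool
\z._ : a -> Bool
let x : forall. a -> Bool
  unify Bool ~ Bool
  unify Bool ~ Bool
  unify Int ~ Bool
  FAIL: mismatch Int ~ Bool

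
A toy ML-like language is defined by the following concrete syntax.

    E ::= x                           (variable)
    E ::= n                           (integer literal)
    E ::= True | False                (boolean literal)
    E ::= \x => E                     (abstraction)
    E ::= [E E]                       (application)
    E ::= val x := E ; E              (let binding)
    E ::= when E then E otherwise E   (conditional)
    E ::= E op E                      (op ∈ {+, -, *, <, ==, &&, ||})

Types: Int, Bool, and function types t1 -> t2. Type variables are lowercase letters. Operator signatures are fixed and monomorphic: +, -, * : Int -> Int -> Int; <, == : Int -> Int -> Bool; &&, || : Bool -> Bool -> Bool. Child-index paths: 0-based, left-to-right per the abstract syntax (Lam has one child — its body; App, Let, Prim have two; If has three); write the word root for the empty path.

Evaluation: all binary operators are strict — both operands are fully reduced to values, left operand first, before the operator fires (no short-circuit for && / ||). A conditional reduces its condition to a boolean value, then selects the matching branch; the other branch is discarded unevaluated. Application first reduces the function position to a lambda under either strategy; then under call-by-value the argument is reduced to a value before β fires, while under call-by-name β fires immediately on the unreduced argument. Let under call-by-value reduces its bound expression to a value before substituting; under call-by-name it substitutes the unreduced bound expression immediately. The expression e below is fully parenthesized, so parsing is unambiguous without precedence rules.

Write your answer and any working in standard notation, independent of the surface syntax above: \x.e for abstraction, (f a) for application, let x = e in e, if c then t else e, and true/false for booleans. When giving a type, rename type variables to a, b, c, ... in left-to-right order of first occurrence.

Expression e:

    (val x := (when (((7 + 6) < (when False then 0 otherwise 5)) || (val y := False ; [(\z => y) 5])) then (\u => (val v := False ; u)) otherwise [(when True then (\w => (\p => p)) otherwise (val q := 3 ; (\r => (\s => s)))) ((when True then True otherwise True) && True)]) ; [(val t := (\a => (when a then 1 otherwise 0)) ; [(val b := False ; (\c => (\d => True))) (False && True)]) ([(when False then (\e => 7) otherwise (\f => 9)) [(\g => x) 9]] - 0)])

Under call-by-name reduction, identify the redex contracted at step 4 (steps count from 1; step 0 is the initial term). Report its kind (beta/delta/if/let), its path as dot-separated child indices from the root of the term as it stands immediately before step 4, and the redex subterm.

Answer: beta at 0 : ((\c.(\d.true)) (false && true))

Trace:
step 0: (let x = (if (((7 + 6) < (if false then 0 else 5)) || (let y = false in ((\z.y) 5))) then (\u.(let v = false in u)) else ((if true then (\w.(\p.p)) else (let q = 3 in (\r.(\s.s)))) ((if true then true else true) && true))) in ((let t = (\a.(if a then 1 else 0)) in ((let b = false in (\c.(\d.true))) (false && true))) (((if false then (\e.7) else (\f.9)) ((\g.x) 9)) - 0)))
step 1: [let@root] ((let t = (\a.(if a then 1 else 0)) in ((let b = false in (\c.(\d.true))) (false && true))) (((if false then (\e.7) else (\f.9)) ((\g.(if (((7 + 6) < (if false then 0 else 5)) || (let y = false in ((\z.y) 5))) then (\u.(let v = false in u)) else ((if true then (\w.(\p.p)) else (let q = 3 in (\r.(\s.s)))) ((if true then true else true) && true)))) 9)) - 0))
step 2: [let@0] (((let b = false in (\c.(\d.true))) (false && true)) (((if false then (\e.7) else (\f.9)) ((\g.(if (((7 + 6) < (if false then 0 else 5)) || (let y = false in ((\z.y) 5))) then (\u.(let v = false in u)) else ((if true then (\w.(\p.p)) else (let q = 3 in (\r.(\s.s)))) ((if true then true else true) && true)))) 9)) - 0))
step 3: [let@0.0] (((\c.(\d.true)) (false && true)) (((if false then (\e.7) else (\f.9)) ((\g.(if (((7 + 6) < (if false then 0 else 5)) || (let y = false in ((\z.y) 5))) then (\u.(let v = false in u)) else ((if true then (\w.(\p.p)) else (let q = 3 in (\r.(\s.s)))) ((if true then true else true) && true)))) 9)) - 0))
step 4: [beta@0] ((\d.true) (((if false then (\e.7) else (\f.9)) ((\g.(if (((7 + 6) < (if false then 0 else 5)) || (let y = false in ((\z.y) 5))) then (\u.(let v = false in u)) else ((if true then (\w.(\p.p)) else (let q = 3 in (\r.(\s.s)))) ((if true then true else true) && true)))) 9)) - 0))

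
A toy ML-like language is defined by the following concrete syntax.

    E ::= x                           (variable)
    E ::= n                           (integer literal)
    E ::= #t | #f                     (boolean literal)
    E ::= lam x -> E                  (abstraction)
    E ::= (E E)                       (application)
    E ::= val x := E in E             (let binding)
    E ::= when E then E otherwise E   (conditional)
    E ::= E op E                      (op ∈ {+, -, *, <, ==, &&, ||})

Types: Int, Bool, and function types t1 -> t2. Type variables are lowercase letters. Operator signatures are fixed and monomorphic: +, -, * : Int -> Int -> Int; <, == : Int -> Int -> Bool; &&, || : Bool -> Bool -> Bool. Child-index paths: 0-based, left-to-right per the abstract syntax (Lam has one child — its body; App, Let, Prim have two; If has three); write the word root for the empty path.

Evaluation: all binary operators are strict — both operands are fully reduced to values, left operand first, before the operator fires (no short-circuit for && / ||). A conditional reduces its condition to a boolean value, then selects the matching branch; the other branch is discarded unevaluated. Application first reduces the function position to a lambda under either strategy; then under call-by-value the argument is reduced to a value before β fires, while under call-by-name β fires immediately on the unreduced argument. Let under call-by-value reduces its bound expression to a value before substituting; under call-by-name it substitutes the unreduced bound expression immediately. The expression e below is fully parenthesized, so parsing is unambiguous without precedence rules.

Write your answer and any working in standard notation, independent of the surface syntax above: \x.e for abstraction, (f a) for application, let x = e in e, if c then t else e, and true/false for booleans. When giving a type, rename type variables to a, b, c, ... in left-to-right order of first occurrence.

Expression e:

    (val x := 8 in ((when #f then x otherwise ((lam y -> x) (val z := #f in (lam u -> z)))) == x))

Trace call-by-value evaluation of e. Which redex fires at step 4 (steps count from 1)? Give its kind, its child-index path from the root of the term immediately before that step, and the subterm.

Derivation:
step 0: (let x = 8 in ((if false then x else ((\y.x) (let z = false in (\u.z)))) == x))
step 1: [let@root] ((if false then 8 else ((\y.8) (let z = false in (\u.z)))) == 8)
step 2: [if@0] (((\y.8) (let z = false in (\u.z))) == 8)
step 3: [let@0.1] (((\y.8) (\u.false)) == 8)
step 4: [beta@0] (8 == 8)

Answer: beta at 0 : ((\y.8) (\u.false))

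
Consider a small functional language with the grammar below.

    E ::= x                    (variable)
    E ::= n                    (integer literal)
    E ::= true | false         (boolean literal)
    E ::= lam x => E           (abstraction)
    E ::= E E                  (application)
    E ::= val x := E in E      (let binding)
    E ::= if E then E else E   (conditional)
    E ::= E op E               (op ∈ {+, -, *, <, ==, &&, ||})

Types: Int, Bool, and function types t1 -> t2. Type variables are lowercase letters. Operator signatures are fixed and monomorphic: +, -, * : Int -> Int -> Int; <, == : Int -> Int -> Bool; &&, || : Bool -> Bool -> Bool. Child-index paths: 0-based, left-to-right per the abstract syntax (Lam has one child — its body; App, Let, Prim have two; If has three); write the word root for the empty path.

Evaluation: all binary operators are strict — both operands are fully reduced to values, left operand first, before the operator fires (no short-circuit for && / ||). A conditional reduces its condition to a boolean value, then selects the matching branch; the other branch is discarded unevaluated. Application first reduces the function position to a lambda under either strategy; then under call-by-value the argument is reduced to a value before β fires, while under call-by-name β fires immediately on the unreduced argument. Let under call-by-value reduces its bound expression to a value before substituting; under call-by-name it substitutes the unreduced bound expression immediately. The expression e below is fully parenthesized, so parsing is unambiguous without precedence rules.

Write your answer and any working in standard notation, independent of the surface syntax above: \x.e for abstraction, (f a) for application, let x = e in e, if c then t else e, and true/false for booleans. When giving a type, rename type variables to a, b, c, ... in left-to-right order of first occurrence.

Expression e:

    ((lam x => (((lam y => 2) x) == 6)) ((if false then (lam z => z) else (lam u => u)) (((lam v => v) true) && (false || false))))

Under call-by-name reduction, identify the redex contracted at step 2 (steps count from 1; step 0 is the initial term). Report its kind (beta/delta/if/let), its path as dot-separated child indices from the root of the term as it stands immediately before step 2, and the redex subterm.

Answer: beta at 0 : ((\y.2) ((if false then (\z.z) else (\u.u)) (((\v.v) true) && (false || false))))

Working:
step 0: ((\x.(((\y.2) x) == 6)) ((if false then (\z.z) else (\u.u)) (((\v.v) true) && (false || false))))
step 1: [beta@root] (((\y.2) ((if false then (\z.z) else (\u.u)) (((\v.v) true) && (false || false)))) == 6)
step 2: [beta@0] (2 == 6)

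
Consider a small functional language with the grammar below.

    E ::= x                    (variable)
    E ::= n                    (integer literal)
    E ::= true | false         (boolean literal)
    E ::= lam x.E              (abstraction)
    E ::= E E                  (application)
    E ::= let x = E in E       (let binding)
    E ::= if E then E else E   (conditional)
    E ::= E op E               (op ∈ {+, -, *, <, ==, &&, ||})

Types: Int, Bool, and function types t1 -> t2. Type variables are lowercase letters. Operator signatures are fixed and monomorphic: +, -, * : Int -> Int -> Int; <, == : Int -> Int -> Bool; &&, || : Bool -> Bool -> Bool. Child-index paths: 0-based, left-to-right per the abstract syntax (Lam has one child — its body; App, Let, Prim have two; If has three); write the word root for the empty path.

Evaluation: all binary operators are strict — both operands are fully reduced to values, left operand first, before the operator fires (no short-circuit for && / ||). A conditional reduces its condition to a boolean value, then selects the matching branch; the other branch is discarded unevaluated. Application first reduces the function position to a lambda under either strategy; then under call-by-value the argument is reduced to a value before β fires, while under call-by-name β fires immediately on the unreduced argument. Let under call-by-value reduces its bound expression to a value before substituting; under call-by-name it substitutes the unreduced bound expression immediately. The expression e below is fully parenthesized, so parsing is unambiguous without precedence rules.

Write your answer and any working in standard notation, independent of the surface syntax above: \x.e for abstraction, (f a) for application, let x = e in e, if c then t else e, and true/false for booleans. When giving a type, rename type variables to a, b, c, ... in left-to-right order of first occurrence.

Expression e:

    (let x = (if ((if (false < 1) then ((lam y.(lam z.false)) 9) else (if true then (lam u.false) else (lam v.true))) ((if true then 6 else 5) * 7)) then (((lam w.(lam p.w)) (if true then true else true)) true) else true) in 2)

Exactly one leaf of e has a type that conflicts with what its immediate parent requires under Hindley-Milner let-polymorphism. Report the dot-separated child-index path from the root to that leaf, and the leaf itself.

Working:
  unify Bool ~ Int
  FAIL: mismatch Bool ~ Int

Answer: 0.0.0.0.0 : false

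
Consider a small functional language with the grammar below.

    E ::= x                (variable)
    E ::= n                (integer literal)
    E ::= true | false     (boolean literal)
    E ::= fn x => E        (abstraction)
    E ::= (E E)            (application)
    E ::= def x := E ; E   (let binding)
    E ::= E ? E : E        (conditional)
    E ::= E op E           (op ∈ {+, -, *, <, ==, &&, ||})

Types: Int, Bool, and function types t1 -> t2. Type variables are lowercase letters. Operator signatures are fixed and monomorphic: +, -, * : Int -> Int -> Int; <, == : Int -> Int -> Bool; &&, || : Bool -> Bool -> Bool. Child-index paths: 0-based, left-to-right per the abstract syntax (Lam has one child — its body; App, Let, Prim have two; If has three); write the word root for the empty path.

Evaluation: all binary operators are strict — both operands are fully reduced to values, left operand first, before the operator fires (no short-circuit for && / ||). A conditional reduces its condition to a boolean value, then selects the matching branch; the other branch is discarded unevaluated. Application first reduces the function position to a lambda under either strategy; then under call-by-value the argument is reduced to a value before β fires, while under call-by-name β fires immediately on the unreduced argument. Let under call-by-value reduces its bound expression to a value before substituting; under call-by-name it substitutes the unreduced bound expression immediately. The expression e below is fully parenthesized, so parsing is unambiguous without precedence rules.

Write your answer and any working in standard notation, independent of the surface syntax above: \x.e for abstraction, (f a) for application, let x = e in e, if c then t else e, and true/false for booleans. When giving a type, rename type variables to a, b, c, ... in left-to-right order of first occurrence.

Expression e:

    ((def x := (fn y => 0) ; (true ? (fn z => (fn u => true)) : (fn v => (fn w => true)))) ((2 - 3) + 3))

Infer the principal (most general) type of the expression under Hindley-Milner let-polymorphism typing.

Working:
\y._ : a -> Int
let x : forall. a -> Int
  unify Bool ~ Bool
\u._ : c -> Bool
\z._ : b -> c -> Bool
\w._ : e -> Bool
\v._ : d -> e -> Bool
  unify b -> c -> Bool ~ d -> e -> Bool
  unify b ~ d
  unify c -> Bool ~ e -> Bool
  unify c ~ e
  unify Bool ~ Bool
  unify Int ~ Int
  unify Int ~ Int
  unify Int ~ Int
  unify Int ~ Int
  unify d -> e -> Bool ~ Int -> f
  unify d ~ Int
  unify e -> Bool ~ f
_ _ : e -> Bool

Answer: a -> Bool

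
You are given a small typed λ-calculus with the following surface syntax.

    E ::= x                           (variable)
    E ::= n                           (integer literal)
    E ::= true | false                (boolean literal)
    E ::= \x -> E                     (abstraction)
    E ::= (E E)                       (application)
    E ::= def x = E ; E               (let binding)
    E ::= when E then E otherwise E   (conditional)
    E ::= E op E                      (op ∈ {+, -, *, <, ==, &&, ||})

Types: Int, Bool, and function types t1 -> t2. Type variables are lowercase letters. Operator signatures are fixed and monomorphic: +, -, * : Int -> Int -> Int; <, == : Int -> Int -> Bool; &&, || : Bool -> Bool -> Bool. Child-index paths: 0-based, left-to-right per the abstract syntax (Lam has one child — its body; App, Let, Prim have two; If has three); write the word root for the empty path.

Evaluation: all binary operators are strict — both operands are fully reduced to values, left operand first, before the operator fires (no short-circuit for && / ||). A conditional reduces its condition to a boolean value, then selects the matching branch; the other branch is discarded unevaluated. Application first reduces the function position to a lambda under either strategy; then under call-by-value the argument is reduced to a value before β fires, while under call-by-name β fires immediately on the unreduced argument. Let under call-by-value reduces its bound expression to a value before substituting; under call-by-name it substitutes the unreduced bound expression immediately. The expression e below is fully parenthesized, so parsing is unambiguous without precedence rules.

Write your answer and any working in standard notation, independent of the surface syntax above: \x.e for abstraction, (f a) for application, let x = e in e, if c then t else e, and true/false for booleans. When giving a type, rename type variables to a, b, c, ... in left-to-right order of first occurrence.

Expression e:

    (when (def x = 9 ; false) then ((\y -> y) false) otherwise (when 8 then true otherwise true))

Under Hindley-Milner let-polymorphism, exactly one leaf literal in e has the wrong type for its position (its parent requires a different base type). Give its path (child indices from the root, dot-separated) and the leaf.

Derivation:
let x : Int
  unify Bool ~ Bool
y : a
\y._ : a -> a
  unify a -> a ~ Bool -> b
  unify a ~ Bool
  unify Bool ~ b
_ _ : Bool
  unify Int ~ Bool
  FAIL: mismatch Int ~ Bool

Answer: 2.0 : 8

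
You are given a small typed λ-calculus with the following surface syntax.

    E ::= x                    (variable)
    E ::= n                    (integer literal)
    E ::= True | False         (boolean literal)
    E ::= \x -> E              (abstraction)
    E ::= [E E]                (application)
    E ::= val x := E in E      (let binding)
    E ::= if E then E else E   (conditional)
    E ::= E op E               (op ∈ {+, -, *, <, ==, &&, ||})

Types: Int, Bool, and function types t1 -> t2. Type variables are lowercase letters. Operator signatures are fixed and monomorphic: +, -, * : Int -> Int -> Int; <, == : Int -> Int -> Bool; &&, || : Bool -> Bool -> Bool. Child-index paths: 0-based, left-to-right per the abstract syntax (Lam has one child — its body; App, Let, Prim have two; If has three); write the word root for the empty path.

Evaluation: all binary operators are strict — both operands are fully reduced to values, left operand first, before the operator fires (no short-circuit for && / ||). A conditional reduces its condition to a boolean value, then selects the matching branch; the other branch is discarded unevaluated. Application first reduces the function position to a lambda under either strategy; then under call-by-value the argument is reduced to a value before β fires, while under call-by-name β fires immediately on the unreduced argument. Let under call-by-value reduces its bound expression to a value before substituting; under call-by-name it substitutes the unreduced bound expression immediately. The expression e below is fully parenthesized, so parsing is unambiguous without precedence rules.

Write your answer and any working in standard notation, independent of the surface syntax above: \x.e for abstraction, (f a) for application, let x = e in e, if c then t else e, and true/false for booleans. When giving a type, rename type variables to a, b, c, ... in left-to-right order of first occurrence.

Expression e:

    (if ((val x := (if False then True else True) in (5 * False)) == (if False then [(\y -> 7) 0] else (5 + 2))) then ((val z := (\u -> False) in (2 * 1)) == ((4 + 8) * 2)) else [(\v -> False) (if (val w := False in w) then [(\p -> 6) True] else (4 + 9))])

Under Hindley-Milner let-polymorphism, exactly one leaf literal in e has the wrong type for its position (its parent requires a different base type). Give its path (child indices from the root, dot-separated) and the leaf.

Answer: 0.0.1.1 : false

Trace:
  unify Bool ~ Bool
  unify Bool ~ Bool
let x : Bool
  unify Int ~ Int
  unify Bool ~ Int
  FAIL: mismatch Bool ~ Int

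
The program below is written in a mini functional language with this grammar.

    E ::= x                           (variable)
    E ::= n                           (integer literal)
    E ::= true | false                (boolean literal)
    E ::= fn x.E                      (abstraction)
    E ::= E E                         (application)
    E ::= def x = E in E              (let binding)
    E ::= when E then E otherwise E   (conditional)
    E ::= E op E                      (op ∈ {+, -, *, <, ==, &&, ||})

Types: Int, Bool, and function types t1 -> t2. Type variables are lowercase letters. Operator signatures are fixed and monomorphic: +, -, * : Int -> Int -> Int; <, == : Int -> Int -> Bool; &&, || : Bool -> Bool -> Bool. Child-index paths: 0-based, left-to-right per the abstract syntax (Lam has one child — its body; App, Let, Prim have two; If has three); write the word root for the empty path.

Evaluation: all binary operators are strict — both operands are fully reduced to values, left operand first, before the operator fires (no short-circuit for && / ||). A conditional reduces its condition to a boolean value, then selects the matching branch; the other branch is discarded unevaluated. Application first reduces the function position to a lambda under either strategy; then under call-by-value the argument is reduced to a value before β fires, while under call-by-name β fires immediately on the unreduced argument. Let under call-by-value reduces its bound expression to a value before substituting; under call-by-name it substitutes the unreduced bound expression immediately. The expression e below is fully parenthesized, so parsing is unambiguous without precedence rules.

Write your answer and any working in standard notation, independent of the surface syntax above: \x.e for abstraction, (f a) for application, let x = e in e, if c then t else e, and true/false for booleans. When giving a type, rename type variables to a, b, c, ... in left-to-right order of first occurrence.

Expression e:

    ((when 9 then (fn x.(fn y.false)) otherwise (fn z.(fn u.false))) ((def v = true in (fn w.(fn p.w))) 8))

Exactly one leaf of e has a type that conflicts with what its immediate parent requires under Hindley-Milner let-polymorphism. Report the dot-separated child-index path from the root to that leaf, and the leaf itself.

Answer: 0.0 : 9

Trace:
  unify Int ~ Bool
  FAIL: mismatch Int ~ Bool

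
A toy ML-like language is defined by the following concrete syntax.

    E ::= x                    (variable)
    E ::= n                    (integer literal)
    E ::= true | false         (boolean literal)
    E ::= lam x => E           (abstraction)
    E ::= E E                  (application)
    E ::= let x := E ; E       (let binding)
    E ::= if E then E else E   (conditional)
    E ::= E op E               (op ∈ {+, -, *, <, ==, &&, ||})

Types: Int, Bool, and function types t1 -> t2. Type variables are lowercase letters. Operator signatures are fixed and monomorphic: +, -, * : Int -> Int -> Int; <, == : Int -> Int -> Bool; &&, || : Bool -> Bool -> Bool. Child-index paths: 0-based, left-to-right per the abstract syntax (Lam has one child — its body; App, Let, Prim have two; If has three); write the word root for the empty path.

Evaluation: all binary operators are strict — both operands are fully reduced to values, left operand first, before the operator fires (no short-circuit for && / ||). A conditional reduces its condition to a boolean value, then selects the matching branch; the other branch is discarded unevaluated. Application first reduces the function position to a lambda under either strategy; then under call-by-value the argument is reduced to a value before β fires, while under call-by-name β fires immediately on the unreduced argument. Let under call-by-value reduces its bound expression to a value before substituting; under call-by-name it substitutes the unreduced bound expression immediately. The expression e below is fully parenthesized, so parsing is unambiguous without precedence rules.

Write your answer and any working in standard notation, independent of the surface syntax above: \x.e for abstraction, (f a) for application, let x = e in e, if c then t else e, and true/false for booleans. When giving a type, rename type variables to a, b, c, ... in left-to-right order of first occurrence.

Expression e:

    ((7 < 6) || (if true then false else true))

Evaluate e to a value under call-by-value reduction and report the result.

Answer: false

Derivation:
step 0: ((7 < 6) || (if true then false else true))
step 1: [delta@0] (false || (if true then false else true))
step 2: [if@1] (false || false)
step 3: [delta@root] false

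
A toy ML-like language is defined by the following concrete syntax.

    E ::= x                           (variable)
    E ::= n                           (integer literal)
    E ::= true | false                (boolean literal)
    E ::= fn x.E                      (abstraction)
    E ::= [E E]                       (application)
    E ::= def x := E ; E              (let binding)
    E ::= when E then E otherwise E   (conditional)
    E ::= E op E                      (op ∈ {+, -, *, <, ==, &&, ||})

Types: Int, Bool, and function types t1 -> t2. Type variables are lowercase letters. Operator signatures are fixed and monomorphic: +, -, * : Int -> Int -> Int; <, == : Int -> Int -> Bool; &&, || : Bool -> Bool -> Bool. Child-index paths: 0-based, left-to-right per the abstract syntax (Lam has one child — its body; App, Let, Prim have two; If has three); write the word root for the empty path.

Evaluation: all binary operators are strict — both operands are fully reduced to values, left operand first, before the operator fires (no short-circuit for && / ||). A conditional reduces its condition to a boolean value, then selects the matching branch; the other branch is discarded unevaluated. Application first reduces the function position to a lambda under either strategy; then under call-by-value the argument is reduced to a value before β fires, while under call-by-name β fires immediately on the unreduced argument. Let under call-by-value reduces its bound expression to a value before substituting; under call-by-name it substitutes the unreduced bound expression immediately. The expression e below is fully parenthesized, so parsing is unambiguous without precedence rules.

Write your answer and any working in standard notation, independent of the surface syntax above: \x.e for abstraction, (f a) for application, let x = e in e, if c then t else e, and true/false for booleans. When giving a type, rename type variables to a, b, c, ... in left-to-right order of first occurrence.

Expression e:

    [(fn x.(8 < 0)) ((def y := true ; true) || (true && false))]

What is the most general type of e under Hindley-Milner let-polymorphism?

Answer: Bool

Working:
  unify Int ~ Int
  unify Int ~ Int
\x._ : a -> Bool
let y : Bool
  unify Bool ~ Bool
  unify Bool ~ Bool
  unify Bool ~ Bool
  unify Bool ~ Bool
  unify a -> Bool ~ Bool -> b
  unify a ~ Bool
  unify Bool ~ b
_ _ : Bool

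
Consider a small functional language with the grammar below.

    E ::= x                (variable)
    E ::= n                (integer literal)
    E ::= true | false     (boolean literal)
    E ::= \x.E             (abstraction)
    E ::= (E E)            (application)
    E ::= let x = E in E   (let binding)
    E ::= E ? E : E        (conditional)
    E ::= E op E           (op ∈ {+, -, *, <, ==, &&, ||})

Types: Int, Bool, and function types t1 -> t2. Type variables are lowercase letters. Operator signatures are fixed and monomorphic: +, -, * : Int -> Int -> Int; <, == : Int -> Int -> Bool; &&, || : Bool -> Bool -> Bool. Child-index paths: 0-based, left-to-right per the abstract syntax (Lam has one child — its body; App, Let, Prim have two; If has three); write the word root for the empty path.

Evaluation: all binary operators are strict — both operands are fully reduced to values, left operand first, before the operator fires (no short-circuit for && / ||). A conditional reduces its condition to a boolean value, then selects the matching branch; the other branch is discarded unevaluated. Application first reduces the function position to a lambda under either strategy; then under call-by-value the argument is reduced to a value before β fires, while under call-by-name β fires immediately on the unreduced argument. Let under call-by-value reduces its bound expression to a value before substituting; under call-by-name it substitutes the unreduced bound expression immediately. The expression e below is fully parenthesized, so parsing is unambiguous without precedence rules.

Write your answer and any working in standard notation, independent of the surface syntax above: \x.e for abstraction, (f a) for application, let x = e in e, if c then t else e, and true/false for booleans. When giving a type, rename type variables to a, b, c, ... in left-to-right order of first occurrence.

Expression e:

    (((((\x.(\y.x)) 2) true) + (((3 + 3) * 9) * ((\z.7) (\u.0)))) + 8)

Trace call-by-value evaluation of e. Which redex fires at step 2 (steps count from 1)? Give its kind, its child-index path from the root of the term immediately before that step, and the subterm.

Derivation:
step 0: (((((\x.(\y.x)) 2) true) + (((3 + 3) * 9) * ((\z.7) (\u.0)))) + 8)
step 1: [beta@0.0.0] ((((\y.2) true) + (((3 + 3) * 9) * ((\z.7) (\u.0)))) + 8)
step 2: [beta@0.0] ((2 + (((3 + 3) * 9) * ((\z.7) (\u.0)))) + 8)

Answer: beta at 0.0 : ((\y.2) true)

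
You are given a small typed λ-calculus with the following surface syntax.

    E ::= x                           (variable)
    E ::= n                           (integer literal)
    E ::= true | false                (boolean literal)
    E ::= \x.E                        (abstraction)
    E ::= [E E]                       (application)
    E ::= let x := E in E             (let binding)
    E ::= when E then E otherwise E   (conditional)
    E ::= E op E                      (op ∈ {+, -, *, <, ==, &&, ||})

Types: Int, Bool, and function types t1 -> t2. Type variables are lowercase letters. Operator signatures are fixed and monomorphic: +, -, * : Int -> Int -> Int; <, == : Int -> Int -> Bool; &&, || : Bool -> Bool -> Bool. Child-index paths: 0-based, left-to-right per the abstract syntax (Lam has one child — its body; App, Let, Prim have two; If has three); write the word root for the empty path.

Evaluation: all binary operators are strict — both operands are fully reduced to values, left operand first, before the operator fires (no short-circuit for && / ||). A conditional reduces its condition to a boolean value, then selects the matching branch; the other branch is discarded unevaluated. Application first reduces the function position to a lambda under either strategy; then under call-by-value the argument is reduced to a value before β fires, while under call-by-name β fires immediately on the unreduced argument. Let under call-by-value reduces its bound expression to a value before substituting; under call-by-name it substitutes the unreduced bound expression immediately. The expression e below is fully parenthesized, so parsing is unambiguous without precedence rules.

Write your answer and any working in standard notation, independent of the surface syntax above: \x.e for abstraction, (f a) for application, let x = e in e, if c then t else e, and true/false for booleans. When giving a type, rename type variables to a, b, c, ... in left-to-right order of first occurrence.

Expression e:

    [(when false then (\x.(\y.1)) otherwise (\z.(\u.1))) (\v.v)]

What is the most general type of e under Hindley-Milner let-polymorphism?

Working:
  unify Bool ~ Bool
\y._ : b -> Int
\x._ : a -> b -> Int
\u._ : d -> Int
\z._ : c -> d -> Int
  unify a -> b -> Int ~ c -> d -> Int
  unify a ~ c
  unify b -> Int ~ d -> Int
  unify b ~ d
  unify Int ~ Int
v : e
\v._ : e -> e
  unify c -> d -> Int ~ (e -> e) -> f
  unify c ~ e -> e
  unify d -> Int ~ f
_ _ : d -> Int

Answer: a -> Int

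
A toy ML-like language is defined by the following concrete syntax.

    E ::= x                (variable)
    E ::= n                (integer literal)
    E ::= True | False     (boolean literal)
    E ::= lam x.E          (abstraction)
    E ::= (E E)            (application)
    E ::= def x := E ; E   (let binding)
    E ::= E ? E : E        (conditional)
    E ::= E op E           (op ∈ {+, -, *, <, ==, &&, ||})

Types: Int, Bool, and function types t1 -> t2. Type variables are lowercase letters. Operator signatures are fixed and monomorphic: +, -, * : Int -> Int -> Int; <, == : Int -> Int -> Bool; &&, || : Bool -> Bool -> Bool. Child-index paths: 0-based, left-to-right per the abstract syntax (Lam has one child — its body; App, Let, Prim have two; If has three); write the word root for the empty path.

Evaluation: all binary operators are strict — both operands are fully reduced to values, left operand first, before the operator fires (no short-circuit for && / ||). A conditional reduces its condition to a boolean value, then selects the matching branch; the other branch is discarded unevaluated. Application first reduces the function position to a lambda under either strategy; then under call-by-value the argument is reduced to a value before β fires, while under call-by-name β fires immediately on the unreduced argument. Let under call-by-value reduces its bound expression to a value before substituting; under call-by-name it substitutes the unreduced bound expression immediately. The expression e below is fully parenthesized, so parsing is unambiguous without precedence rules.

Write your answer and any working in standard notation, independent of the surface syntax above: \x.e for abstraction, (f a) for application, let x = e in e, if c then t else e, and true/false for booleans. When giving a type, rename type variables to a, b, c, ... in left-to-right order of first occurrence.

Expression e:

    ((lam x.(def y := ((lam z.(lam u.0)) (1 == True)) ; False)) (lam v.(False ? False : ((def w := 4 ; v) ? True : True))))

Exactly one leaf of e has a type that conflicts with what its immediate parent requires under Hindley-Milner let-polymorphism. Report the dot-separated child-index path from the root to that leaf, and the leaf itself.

Derivation:
\u._ : c -> Int
\z._ : b -> c -> Int
  unify Int ~ Int
  unify Bool ~ Int
  FAIL: mismatch Bool ~ Int

Answer: 0.0.0.1.1 : true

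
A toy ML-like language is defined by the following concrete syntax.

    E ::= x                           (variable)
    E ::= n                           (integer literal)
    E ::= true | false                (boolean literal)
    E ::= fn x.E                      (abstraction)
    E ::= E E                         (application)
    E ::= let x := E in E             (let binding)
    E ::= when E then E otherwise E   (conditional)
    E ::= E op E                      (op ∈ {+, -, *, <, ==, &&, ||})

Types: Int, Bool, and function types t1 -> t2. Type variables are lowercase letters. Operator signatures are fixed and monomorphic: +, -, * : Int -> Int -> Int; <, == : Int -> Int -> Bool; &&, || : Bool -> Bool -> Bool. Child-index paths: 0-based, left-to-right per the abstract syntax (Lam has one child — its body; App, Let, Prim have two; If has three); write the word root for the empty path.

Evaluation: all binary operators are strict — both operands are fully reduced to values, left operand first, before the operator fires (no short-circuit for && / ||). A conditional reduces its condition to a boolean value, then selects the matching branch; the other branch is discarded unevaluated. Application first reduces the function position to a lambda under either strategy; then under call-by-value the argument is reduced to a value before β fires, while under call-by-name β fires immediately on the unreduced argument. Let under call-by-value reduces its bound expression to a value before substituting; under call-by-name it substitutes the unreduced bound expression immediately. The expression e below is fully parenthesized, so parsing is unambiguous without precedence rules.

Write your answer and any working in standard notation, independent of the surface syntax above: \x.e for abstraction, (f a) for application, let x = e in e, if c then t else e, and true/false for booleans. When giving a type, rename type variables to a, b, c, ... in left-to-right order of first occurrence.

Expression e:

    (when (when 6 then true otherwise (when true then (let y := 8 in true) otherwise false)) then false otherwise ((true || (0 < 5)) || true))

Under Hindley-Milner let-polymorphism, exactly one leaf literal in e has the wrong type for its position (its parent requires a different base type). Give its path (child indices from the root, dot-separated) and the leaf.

Answer: 0.0 : 6

Derivation:
  unify Int ~ Bool
  FAIL: mismatch Int ~ Bool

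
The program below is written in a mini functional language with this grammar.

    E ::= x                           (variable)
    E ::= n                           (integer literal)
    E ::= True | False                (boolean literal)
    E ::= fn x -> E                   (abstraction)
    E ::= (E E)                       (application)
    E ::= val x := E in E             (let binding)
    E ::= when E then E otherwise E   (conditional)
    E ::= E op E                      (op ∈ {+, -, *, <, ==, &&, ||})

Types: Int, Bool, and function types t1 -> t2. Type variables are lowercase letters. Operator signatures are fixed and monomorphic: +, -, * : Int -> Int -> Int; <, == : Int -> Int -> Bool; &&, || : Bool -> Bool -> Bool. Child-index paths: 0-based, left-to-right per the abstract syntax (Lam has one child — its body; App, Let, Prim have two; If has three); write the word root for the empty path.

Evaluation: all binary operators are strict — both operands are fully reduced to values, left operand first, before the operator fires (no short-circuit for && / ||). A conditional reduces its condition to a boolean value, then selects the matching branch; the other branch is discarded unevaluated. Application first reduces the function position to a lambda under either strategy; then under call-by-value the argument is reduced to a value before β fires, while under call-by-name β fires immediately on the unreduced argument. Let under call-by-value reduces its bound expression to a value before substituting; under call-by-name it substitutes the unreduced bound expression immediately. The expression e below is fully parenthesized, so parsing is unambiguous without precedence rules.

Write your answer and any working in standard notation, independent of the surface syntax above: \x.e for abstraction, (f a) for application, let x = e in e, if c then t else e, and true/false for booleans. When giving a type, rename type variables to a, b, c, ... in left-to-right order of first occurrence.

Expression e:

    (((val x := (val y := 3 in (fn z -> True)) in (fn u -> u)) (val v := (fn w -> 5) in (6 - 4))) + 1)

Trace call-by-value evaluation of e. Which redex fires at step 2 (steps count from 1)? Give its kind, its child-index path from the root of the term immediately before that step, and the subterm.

Working:
step 0: (((let x = (let y = 3 in (\z.true)) in (\u.u)) (let v = (\w.5) in (6 - 4))) + 1)
step 1: [let@0.0.0] (((let x = (\z.true) in (\u.u)) (let v = (\w.5) in (6 - 4))) + 1)
step 2: [let@0.0] (((\u.u) (let v = (\w.5) in (6 - 4))) + 1)

Answer: let at 0.0 : (let x = (\z.true) in (\u.u))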